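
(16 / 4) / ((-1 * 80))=-0.05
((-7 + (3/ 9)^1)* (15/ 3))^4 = 100000000/ 81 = 1234567.90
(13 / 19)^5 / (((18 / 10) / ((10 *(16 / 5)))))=59406880 / 22284891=2.67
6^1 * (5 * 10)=300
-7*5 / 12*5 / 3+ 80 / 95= -2749 / 684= -4.02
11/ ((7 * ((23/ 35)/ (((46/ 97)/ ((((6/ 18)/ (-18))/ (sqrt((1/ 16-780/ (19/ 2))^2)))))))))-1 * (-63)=-36572949/ 7372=-4961.06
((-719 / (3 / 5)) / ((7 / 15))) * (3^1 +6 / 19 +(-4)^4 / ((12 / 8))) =-178258075 / 399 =-446762.09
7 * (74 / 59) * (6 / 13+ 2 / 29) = 103600 / 22243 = 4.66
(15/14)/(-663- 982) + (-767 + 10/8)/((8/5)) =-35270493/73696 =-478.59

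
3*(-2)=-6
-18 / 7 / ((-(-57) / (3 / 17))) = -18 / 2261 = -0.01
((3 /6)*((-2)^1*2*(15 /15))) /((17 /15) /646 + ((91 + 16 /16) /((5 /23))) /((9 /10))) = -3420 /804083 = -0.00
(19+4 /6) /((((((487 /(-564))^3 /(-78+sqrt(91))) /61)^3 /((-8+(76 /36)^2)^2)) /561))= 90019299460835446321639962725316690444288 /1540851022625543030745127 -3330114612218520653343662823276751355904 * sqrt(91) /1540851022625543030745127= 37805102418993207.31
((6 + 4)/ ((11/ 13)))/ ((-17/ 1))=-130/ 187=-0.70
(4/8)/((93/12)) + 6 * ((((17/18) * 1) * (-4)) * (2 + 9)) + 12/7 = -161158/651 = -247.55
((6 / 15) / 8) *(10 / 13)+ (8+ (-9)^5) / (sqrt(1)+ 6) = -1535059 / 182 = -8434.39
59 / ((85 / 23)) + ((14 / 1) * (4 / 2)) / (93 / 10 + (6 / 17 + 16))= 903211 / 52955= 17.06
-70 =-70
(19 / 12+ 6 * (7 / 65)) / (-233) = -1739 / 181740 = -0.01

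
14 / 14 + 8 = 9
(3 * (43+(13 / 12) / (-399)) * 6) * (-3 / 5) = -464.37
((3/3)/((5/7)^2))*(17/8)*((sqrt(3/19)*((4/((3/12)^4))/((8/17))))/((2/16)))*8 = 14500864*sqrt(57)/475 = 230482.36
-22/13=-1.69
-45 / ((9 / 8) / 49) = -1960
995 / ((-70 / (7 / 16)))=-199 / 32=-6.22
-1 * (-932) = 932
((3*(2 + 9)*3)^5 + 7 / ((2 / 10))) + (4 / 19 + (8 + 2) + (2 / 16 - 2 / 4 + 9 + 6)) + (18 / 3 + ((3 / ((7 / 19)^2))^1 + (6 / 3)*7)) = 70829739675783 / 7448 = 9509900600.94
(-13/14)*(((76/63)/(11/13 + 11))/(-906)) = 3211/30765042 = 0.00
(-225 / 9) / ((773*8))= -25 / 6184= -0.00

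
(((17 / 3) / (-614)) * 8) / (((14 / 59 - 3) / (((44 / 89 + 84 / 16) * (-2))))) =-4102270 / 13360947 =-0.31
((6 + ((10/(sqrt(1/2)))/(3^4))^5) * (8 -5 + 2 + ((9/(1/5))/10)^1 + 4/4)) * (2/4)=31.50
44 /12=11 /3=3.67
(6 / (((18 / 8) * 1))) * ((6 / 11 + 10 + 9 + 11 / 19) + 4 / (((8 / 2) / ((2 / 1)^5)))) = 87152 / 627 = 139.00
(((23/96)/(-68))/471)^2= 529/9453706297344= 0.00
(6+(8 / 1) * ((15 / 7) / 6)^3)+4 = 3555 / 343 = 10.36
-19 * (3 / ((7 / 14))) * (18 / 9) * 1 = -228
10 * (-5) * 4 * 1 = -200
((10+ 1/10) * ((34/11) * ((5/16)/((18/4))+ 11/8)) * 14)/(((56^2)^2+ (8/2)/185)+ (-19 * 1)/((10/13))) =0.00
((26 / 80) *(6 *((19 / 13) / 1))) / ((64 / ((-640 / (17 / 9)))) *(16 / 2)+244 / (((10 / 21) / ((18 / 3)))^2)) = 2565 / 34862336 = 0.00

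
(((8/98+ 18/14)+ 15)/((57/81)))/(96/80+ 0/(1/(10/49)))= 18045/931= 19.38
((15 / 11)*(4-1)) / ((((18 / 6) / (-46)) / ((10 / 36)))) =-575 / 33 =-17.42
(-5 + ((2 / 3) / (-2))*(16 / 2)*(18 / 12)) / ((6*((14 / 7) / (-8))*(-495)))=-2 / 165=-0.01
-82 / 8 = -41 / 4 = -10.25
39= 39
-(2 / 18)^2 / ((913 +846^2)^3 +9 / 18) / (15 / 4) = -8 / 894312724937274640485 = -0.00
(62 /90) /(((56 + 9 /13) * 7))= 0.00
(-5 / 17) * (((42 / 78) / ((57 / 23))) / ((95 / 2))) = -0.00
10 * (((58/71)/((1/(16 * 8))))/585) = 14848/8307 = 1.79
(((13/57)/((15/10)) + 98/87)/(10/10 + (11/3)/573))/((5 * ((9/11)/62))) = 82586108/4289535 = 19.25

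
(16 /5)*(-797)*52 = -663104 /5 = -132620.80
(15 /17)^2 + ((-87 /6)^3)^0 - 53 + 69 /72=-348625 /6936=-50.26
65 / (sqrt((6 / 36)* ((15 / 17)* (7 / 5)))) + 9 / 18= 1 / 2 + 65* sqrt(238) / 7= 143.75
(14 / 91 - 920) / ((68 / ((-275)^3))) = 124344515625 / 442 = 281322433.54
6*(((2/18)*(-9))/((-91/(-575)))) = -3450/91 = -37.91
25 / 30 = 5 / 6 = 0.83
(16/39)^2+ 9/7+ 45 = 46.45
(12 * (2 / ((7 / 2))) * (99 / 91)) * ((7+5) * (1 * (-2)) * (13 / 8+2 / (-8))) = -156816 / 637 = -246.18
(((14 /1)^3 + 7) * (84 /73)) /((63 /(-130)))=-476840 /73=-6532.05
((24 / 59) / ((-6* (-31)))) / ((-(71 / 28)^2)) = -3136 / 9219989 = -0.00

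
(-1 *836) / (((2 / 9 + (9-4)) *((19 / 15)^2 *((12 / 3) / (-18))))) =400950 / 893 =448.99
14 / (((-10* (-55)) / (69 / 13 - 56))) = -4613 / 3575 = -1.29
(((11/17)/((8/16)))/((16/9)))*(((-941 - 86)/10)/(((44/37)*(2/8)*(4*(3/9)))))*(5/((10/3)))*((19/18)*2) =-6497829/10880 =-597.23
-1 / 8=-0.12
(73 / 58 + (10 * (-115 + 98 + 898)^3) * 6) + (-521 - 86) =2379616451547 / 58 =41027869854.26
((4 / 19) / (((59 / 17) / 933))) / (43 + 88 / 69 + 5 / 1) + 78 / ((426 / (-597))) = -430433283 / 3979550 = -108.16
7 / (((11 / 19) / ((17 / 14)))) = 323 / 22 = 14.68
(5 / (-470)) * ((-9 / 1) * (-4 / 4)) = -9 / 94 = -0.10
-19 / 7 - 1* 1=-26 / 7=-3.71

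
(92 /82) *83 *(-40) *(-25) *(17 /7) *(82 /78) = 64906000 /273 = 237750.92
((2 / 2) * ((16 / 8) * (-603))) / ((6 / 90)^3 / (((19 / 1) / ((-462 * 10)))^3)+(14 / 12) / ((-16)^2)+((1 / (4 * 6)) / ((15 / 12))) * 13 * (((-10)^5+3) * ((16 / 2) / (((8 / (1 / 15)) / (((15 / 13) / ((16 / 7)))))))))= 63528606720 / 301213355471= 0.21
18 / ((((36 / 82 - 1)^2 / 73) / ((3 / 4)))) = 3313251 / 1058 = 3131.62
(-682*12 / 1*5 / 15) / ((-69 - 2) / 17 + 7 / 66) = 3060816 / 4567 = 670.20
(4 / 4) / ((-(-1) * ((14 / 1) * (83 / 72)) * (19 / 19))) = 36 / 581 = 0.06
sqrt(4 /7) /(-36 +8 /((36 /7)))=-9 * sqrt(7) /1085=-0.02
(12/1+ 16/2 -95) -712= -787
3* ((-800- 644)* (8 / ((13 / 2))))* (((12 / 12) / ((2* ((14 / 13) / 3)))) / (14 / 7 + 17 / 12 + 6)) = -623808 / 791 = -788.63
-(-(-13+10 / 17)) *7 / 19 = -1477 / 323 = -4.57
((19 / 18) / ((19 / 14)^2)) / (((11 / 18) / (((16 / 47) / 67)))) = 3136 / 658141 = 0.00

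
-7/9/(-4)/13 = 7/468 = 0.01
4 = 4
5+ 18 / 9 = 7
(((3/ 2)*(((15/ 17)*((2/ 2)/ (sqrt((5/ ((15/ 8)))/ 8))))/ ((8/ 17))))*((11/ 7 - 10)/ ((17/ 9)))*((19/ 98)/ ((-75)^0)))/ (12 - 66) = 16815*sqrt(3)/ 373184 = 0.08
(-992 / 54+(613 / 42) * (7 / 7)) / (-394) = 1427 / 148932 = 0.01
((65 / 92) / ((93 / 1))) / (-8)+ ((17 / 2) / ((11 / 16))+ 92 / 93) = 3351015 / 250976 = 13.35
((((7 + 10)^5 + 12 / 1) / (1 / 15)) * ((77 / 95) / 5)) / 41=327989739 / 3895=84207.89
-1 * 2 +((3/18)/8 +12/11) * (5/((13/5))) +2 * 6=83315/6864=12.14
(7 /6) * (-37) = -259 /6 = -43.17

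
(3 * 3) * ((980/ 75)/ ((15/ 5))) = 196/ 5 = 39.20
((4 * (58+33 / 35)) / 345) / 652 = 2063 / 1968225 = 0.00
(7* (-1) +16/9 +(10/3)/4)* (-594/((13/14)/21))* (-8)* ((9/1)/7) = -7883568/13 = -606428.31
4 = 4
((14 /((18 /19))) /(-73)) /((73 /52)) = -6916 /47961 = -0.14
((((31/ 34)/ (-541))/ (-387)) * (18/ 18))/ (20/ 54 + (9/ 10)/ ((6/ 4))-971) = -465/ 103577018668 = -0.00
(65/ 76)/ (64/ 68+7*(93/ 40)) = 11050/ 222433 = 0.05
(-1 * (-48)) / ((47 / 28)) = 28.60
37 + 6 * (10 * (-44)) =-2603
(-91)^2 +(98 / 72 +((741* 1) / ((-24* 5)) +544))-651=8169.19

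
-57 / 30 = -19 / 10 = -1.90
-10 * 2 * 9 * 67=-12060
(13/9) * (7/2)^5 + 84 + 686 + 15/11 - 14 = 4802729/3168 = 1516.01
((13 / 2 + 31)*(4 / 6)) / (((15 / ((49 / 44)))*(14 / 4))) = 35 / 66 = 0.53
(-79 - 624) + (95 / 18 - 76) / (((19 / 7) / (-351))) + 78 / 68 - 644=132594 / 17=7799.65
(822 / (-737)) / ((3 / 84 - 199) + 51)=7672 / 1017797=0.01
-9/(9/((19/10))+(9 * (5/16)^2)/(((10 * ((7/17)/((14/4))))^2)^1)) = -77824/46451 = -1.68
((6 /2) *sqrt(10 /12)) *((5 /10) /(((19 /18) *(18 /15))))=15 *sqrt(30) /76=1.08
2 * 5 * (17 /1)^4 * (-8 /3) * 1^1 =-6681680 /3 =-2227226.67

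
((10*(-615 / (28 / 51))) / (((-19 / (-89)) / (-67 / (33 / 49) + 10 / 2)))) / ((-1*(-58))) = 7253208525 / 84854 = 85478.69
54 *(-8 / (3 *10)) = -72 / 5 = -14.40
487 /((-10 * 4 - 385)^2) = 487 /180625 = 0.00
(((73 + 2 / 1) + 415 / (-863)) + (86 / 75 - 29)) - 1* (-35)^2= -1178.33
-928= -928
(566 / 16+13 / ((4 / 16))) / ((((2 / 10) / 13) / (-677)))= -30759495 / 8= -3844936.88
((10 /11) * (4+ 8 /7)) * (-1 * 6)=-2160 /77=-28.05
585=585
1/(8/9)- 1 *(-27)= 225/8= 28.12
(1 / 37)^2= 1 / 1369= 0.00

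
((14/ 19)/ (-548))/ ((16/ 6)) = -21/ 41648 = -0.00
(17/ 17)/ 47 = 0.02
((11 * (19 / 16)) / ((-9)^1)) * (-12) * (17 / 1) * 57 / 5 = 67507 / 20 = 3375.35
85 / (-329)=-85 / 329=-0.26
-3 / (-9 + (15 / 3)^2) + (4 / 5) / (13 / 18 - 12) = -4197 / 16240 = -0.26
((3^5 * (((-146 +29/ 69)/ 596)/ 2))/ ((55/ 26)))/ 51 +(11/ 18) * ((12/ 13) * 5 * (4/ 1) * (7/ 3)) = 7812756077/ 299917332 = 26.05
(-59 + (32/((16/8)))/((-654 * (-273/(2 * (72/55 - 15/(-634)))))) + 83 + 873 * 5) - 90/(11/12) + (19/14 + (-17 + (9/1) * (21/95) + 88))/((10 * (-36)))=10150680833625881/2365788625200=4290.61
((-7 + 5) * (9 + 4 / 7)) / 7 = -134 / 49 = -2.73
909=909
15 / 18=0.83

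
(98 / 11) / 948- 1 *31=-161585 / 5214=-30.99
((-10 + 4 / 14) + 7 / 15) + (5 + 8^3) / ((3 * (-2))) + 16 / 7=-6519 / 70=-93.13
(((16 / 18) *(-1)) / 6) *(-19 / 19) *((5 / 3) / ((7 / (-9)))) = -20 / 63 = -0.32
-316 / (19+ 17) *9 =-79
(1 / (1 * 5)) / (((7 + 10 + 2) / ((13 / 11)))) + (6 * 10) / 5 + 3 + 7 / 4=70067 / 4180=16.76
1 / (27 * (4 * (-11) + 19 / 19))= -1 / 1161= -0.00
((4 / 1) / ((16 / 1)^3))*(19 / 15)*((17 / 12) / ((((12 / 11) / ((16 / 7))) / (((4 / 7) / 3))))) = 3553 / 5080320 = 0.00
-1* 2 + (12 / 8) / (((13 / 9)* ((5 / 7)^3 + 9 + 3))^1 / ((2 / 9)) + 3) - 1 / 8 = -964015 / 457528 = -2.11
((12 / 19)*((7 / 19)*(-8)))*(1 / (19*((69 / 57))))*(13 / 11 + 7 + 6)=-104832 / 91333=-1.15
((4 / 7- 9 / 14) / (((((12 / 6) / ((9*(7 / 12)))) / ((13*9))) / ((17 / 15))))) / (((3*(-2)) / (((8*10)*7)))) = 2320.50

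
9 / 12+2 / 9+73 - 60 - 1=12.97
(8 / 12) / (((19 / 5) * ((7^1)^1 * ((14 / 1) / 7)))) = 5 / 399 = 0.01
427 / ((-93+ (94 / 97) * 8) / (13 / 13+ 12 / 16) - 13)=-289933 / 41903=-6.92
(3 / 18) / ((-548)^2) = 1 / 1801824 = 0.00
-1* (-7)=7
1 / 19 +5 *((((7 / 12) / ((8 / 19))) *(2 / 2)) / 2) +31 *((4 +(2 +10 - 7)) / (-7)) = -928003 / 25536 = -36.34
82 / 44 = 41 / 22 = 1.86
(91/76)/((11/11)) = 91/76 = 1.20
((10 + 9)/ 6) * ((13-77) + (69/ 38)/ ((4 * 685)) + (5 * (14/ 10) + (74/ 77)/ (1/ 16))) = -333699287/ 2531760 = -131.81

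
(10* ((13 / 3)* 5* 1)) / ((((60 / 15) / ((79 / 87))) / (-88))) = -1129700 / 261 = -4328.35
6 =6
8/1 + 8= 16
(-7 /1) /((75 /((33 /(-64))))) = 77 /1600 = 0.05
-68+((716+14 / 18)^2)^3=72071282668744904188213 / 531441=135614833384599427.20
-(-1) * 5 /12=5 /12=0.42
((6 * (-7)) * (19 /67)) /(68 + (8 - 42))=-399 /1139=-0.35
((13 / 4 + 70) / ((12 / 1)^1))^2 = 85849 / 2304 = 37.26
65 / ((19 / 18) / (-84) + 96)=98280 / 145133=0.68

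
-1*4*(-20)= 80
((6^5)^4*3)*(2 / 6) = 3656158440062976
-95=-95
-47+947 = 900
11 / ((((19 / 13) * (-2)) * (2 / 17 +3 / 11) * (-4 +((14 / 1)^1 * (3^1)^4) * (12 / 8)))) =-26741 / 4707478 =-0.01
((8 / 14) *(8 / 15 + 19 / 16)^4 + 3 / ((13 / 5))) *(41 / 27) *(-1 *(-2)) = 2725389420659 / 145566720000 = 18.72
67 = 67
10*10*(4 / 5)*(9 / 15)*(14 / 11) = 672 / 11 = 61.09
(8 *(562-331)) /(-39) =-616 /13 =-47.38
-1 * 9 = -9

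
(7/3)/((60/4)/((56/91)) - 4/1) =56/489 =0.11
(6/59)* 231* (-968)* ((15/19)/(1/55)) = -1106859600/1121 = -987385.91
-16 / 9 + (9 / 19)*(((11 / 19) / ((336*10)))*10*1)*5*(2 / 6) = -1.78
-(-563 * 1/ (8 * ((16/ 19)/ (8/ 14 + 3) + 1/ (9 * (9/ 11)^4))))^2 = -249361328683128380625/ 11781735678039616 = -21165.08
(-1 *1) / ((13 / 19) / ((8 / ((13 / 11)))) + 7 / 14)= -1672 / 1005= -1.66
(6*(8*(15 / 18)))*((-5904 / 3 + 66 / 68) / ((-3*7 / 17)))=445860 / 7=63694.29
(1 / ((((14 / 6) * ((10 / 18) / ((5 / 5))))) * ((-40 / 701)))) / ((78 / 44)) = -69399 / 9100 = -7.63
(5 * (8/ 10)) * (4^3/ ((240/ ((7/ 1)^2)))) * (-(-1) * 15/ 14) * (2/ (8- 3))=112/ 5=22.40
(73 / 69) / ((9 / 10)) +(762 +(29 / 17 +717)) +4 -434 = 11104712 / 10557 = 1051.88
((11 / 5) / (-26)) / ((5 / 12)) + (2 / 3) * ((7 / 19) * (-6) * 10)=-92254 / 6175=-14.94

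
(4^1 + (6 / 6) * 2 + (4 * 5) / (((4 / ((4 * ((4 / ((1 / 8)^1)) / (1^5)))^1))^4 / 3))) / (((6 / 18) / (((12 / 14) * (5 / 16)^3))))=35389443375 / 7168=4937143.33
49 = 49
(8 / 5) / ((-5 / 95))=-152 / 5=-30.40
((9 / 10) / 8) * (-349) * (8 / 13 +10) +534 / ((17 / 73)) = 16586247 / 8840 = 1876.27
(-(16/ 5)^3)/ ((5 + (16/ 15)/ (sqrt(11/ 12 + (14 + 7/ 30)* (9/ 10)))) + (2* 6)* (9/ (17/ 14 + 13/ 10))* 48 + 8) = -6351889944576/ 402191665410125 + 7929856* sqrt(12354)/ 402191665410125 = -0.02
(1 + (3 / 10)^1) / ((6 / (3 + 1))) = 13 / 15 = 0.87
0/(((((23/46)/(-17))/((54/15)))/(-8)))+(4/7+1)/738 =11/5166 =0.00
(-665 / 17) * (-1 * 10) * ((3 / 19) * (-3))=-3150 / 17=-185.29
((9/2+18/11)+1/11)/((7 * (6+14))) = 137/3080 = 0.04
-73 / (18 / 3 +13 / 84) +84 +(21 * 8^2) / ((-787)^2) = 23100681072 / 320213773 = 72.14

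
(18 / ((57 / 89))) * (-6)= -3204 / 19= -168.63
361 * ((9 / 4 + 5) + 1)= 11913 / 4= 2978.25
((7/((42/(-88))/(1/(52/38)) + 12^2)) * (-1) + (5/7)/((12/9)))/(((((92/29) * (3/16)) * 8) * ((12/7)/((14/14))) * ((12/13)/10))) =1539775445/2381420736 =0.65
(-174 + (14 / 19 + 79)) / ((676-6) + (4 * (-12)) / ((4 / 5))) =-1791 / 11590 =-0.15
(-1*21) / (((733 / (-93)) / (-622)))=-1214766 / 733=-1657.25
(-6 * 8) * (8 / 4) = -96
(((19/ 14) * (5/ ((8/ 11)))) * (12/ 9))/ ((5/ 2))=209/ 42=4.98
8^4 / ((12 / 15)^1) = 5120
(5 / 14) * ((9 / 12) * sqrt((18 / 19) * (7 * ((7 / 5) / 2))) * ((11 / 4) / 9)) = 0.18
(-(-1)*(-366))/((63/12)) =-488/7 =-69.71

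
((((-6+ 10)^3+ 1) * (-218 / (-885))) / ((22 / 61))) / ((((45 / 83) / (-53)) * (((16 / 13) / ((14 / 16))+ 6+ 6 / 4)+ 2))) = -69203018066 / 173915775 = -397.91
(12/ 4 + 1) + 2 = 6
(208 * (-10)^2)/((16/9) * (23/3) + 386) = 4320/83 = 52.05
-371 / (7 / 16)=-848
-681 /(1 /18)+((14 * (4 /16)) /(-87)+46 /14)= -12254.75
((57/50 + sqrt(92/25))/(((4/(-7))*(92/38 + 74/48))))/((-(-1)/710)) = -226632*sqrt(23)/1807 - 3229506/9035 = -958.93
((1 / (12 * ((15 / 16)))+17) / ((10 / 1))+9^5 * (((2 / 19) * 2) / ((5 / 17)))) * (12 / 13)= 722788982 / 18525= 39016.95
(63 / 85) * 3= 189 / 85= 2.22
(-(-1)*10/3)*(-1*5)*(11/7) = -550/21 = -26.19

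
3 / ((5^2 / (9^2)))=243 / 25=9.72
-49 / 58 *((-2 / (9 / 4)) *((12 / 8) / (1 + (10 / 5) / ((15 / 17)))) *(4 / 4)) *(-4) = -40 / 29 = -1.38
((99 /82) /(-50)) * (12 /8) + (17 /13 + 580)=61963539 /106600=581.27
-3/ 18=-1/ 6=-0.17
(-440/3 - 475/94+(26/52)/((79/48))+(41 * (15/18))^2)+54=143017415/133668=1069.95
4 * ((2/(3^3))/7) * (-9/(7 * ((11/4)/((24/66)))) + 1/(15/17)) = 97912/2401245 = 0.04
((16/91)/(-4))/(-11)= 4/1001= 0.00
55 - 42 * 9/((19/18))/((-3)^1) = 3313/19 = 174.37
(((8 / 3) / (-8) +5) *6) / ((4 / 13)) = 91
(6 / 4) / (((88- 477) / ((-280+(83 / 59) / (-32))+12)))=1518201 / 1468864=1.03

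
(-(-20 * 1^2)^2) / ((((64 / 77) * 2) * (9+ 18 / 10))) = -9625 / 432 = -22.28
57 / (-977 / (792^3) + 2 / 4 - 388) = -28317206016 / 192507322577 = -0.15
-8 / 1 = -8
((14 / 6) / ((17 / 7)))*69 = 1127 / 17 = 66.29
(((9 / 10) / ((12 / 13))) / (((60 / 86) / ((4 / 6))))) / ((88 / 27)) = 5031 / 17600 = 0.29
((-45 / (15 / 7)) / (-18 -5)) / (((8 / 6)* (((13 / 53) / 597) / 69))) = 5980149 / 52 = 115002.87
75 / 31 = 2.42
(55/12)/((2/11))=605/24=25.21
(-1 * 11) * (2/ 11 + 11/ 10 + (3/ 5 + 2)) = -427/ 10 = -42.70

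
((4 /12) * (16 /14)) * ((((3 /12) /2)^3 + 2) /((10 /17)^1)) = 3485 /2688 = 1.30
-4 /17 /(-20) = 1 /85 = 0.01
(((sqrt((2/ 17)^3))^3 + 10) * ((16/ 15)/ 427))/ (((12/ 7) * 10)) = 32 * sqrt(34)/ 19487537325 + 4/ 2745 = 0.00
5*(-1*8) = -40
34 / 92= 17 / 46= 0.37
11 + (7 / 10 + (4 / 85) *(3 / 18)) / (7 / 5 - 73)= 401315 / 36516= 10.99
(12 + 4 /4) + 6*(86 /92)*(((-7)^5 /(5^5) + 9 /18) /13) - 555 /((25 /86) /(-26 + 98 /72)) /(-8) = -263232520819 /44850000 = -5869.18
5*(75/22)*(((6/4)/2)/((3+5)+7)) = 75/88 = 0.85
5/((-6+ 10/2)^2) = 5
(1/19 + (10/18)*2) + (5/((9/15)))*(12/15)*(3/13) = 6007/2223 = 2.70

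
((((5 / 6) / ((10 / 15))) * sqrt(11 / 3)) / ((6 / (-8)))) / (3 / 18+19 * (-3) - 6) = 10 * sqrt(33) / 1131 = 0.05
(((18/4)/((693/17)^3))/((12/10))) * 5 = 122825/443750076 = 0.00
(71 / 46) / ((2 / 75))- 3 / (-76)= 25311 / 437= 57.92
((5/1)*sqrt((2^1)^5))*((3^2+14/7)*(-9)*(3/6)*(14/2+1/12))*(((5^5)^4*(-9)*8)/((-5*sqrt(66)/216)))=-63034057617187500000*sqrt(33)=-362103092847421209622.85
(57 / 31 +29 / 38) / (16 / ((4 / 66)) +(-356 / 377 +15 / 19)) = 1155505 / 117175226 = 0.01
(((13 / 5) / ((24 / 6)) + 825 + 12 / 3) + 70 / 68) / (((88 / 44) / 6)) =847293 / 340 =2492.04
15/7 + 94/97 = 3.11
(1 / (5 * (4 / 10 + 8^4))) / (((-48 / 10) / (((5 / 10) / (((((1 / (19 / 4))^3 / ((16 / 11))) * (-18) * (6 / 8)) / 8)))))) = 0.00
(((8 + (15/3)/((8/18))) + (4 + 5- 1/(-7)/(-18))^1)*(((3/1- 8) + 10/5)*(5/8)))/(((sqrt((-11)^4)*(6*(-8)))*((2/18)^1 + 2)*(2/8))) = 3235/187264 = 0.02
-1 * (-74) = 74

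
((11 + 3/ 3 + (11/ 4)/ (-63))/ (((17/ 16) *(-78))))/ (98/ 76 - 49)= 228988/ 75727197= 0.00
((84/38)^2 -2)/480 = 521/86640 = 0.01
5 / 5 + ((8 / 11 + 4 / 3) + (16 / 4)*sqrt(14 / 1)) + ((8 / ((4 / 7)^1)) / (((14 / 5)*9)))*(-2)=193 / 99 + 4*sqrt(14)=16.92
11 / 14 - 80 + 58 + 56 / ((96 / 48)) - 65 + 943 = 12387 / 14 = 884.79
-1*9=-9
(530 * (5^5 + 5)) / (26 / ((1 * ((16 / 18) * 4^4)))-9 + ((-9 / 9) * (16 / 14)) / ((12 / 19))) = -35672985600 / 229991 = -155106.01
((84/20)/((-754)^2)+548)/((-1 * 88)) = -1557733861/250147040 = -6.23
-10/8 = -5/4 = -1.25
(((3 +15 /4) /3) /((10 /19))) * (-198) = -16929 /20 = -846.45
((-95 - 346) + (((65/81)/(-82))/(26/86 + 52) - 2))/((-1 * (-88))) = -509036453/101117808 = -5.03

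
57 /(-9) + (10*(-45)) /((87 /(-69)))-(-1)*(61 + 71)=41983 /87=482.56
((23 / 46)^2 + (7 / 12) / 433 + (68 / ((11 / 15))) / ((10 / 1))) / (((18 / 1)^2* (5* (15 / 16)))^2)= 2177432 / 527344475625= 0.00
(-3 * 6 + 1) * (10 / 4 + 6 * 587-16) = -119289 / 2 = -59644.50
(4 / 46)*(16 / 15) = 0.09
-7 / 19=-0.37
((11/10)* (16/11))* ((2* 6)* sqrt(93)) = 96* sqrt(93)/5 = 185.16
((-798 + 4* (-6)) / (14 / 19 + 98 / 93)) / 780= -242079 / 411320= -0.59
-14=-14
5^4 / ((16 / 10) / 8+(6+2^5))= 3125 / 191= 16.36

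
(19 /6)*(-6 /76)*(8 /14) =-1 /7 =-0.14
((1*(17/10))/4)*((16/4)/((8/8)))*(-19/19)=-1.70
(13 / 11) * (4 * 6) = 312 / 11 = 28.36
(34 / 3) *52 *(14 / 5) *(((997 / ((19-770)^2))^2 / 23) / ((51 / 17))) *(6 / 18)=24603710768 / 987691582443105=0.00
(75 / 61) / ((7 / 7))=75 / 61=1.23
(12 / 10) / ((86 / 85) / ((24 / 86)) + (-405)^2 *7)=612 / 585571099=0.00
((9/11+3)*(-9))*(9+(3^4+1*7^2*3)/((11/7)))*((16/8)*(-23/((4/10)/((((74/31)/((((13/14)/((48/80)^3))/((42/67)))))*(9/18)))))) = 1731259415592/16335605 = 105980.73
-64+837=773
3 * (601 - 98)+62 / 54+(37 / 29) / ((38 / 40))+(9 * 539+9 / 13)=1230646046 / 193401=6363.18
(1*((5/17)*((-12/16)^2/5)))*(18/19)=81/2584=0.03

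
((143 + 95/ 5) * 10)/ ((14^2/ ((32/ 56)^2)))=6480/ 2401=2.70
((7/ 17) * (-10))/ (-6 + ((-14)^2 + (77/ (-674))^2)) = -31799320/ 1467412273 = -0.02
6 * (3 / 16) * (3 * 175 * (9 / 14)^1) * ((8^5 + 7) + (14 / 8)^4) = 50986266075 / 4096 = 12447818.87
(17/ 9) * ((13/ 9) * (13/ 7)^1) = 5.07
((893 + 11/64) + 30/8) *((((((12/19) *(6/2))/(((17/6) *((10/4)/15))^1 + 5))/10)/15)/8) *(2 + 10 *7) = 13948929/748600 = 18.63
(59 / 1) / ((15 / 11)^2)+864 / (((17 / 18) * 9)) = 133.38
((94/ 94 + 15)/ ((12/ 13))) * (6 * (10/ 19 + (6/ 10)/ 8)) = 5941/ 95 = 62.54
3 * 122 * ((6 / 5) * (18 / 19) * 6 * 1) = 237168 / 95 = 2496.51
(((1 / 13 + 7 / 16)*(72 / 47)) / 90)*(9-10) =-107 / 12220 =-0.01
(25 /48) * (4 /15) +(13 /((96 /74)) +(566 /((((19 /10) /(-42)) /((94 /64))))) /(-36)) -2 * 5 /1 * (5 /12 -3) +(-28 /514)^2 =546.45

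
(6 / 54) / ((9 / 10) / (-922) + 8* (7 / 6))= 0.01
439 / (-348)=-439 / 348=-1.26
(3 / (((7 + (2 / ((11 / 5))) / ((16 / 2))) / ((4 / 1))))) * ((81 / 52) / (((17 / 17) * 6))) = 1782 / 4069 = 0.44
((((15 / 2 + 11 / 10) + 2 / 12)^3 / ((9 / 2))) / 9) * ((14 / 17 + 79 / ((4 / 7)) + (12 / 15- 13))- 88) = 240436354999 / 371790000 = 646.70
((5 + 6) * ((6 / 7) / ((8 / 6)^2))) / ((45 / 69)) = 2277 / 280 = 8.13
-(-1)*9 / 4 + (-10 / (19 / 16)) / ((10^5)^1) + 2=4.25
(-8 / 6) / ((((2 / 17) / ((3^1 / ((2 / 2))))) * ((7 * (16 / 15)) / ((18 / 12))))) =-6.83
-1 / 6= -0.17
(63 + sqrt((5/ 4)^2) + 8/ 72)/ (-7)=-331/ 36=-9.19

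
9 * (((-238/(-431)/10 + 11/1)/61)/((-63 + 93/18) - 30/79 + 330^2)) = 101633184/6781895825185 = 0.00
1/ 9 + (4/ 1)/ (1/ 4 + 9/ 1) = 181/ 333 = 0.54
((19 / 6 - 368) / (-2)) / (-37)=-2189 / 444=-4.93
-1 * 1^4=-1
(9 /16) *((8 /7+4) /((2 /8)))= 11.57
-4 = -4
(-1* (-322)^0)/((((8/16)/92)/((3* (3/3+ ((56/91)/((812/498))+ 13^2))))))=-248193552/2639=-94048.33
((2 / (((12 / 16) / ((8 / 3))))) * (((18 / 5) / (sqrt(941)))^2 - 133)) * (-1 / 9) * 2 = 400448128 / 1905525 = 210.15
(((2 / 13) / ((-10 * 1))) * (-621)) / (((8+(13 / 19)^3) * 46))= 20577 / 824330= 0.02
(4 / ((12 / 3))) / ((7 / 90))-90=-540 / 7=-77.14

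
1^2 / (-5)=-1 / 5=-0.20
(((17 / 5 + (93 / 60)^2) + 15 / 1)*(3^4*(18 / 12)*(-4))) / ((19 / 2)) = -2022003 / 1900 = -1064.21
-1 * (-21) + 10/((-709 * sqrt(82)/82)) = 21 - 10 * sqrt(82)/709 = 20.87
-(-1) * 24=24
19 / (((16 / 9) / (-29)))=-4959 / 16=-309.94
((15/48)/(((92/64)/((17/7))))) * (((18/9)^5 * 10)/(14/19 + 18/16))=4134400/45563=90.74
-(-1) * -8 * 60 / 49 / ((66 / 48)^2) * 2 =-61440 / 5929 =-10.36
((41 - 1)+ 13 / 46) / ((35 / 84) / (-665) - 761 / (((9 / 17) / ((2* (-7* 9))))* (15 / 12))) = 7393470 / 26593918061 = 0.00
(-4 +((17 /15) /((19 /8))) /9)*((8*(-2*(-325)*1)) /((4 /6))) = -5264480 /171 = -30786.43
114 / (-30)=-19 / 5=-3.80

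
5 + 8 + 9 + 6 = 28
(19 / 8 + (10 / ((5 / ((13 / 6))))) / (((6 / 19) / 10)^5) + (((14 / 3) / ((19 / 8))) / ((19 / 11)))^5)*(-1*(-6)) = 4933866437749161885027019 / 5959396402582572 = 827913785.97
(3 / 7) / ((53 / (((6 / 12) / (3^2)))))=1 / 2226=0.00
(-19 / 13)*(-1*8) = 152 / 13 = 11.69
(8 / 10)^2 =16 / 25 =0.64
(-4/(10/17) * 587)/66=-9979/165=-60.48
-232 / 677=-0.34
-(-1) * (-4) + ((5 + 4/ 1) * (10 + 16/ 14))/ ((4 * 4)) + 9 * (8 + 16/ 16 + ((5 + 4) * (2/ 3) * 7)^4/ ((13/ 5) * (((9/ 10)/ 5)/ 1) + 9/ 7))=304947798083/ 19096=15969197.64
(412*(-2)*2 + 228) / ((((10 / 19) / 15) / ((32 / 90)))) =-43168 / 3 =-14389.33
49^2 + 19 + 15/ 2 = 2427.50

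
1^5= 1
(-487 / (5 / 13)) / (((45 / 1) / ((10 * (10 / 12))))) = -6331 / 27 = -234.48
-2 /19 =-0.11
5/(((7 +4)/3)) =1.36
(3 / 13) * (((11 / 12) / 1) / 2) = 0.11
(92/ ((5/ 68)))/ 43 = 6256/ 215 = 29.10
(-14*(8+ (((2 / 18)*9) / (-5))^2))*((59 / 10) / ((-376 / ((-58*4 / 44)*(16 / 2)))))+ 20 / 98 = -235276696 / 3166625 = -74.30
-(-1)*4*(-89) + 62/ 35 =-12398/ 35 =-354.23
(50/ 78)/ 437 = 25/ 17043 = 0.00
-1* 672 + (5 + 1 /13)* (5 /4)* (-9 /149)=-2604813 /3874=-672.38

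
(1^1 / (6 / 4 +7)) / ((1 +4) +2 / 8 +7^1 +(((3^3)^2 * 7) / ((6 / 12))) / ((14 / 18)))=8 / 893129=0.00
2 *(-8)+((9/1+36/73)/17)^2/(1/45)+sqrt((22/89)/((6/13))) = -3030091/1540081+sqrt(38181)/267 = -1.24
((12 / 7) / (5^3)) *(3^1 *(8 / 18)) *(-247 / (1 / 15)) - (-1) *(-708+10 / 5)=-135406 / 175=-773.75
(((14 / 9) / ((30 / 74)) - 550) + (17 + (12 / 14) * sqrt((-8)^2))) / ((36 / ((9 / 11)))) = -493579 / 41580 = -11.87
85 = 85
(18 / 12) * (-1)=-3 / 2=-1.50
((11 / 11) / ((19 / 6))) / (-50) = -3 / 475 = -0.01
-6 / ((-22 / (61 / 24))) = 61 / 88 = 0.69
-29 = -29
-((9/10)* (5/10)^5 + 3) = -969/320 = -3.03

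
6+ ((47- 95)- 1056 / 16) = -108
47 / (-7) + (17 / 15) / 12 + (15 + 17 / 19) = 9.27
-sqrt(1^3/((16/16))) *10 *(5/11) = -4.55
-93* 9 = -837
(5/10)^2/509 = 1/2036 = 0.00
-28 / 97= -0.29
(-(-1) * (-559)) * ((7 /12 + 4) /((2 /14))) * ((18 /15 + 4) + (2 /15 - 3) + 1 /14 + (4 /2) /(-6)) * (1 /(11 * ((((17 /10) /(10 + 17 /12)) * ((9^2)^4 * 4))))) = -55522675 /421513492032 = -0.00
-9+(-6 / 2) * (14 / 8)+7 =-29 / 4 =-7.25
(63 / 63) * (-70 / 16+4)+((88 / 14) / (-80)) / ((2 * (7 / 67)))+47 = 11331 / 245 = 46.25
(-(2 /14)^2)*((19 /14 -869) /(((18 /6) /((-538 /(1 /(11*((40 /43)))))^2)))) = 178877886.21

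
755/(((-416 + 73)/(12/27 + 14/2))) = -16.39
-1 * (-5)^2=-25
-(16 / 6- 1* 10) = 7.33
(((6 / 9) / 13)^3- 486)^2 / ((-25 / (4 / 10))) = -1662225480217352 / 439842970125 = -3779.13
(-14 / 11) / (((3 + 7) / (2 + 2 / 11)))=-0.28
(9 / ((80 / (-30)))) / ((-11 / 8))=27 / 11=2.45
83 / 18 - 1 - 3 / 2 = 19 / 9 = 2.11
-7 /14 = -1 /2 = -0.50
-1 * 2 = -2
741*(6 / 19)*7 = 1638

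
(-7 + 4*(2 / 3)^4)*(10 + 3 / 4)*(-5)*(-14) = -757015 / 162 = -4672.93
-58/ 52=-29/ 26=-1.12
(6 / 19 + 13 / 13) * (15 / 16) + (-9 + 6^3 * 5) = 1072.23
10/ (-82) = -5/ 41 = -0.12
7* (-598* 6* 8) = -200928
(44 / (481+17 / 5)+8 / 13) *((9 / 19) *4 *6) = 2401488 / 299117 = 8.03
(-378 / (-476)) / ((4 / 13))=351 / 136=2.58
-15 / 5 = -3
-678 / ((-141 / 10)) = 48.09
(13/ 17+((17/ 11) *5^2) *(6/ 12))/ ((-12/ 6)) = -7511/ 748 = -10.04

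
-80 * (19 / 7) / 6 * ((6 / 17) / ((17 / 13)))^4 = -9377147520 / 48830302087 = -0.19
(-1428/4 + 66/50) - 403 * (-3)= 21333/25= 853.32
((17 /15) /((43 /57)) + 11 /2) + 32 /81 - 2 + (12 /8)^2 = 532717 /69660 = 7.65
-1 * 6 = -6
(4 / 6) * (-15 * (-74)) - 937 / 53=38283 / 53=722.32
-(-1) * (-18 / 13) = -18 / 13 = -1.38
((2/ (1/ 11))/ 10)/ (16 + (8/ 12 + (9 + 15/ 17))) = 561/ 6770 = 0.08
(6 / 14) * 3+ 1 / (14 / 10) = 2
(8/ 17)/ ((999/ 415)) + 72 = 1226096/ 16983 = 72.20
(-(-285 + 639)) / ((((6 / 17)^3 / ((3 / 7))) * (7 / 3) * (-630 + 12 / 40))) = 1449335 / 617106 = 2.35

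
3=3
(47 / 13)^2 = 2209 / 169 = 13.07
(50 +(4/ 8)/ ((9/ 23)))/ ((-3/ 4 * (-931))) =1846/ 25137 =0.07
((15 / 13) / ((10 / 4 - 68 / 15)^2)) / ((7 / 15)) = 202500 / 338611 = 0.60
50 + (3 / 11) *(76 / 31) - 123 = -24665 / 341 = -72.33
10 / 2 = 5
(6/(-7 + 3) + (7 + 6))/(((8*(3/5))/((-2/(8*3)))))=-115/576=-0.20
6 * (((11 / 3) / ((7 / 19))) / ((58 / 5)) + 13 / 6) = 3684 / 203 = 18.15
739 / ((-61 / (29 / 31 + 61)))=-1418880 / 1891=-750.33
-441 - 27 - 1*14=-482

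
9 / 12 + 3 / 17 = 63 / 68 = 0.93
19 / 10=1.90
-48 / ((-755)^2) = -48 / 570025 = -0.00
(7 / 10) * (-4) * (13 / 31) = -182 / 155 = -1.17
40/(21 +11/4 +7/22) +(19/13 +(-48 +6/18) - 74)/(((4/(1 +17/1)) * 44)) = -1610042/151437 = -10.63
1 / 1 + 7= 8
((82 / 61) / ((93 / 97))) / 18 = 3977 / 51057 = 0.08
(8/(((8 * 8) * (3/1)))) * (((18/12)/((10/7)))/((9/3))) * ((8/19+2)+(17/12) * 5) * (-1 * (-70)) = 106183/10944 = 9.70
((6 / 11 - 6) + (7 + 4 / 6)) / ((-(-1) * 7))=73 / 231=0.32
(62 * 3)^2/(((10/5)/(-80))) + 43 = -1383797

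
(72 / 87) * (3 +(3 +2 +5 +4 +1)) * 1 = 432 / 29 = 14.90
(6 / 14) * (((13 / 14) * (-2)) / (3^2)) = -13 / 147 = -0.09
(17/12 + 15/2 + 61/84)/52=135/728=0.19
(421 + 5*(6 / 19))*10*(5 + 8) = 1043770 / 19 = 54935.26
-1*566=-566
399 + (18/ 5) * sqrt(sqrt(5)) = 18 * 5^(1/ 4)/ 5 + 399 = 404.38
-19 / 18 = -1.06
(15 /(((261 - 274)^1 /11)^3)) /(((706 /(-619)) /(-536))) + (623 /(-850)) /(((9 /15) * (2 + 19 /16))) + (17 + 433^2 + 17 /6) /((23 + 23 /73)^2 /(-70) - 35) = -154741364341270276189 /17877673437100230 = -8655.56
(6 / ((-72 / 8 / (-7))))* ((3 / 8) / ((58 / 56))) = 49 / 29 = 1.69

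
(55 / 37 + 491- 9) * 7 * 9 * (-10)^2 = 112700700 / 37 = 3045964.86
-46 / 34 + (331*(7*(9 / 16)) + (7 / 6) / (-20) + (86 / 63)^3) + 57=462978313793 / 340063920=1361.44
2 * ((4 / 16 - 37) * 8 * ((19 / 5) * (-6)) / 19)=3528 / 5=705.60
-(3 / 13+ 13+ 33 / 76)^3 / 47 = -2460921790501 / 45328222784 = -54.29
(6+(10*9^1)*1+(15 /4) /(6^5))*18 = 1728.01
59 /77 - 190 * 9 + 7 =-131072 /77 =-1702.23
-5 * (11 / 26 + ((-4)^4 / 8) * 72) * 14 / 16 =-2097025 / 208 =-10081.85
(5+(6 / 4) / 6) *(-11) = -231 / 4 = -57.75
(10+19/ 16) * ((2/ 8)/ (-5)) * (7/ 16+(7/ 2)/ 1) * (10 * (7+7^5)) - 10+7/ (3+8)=-370344.28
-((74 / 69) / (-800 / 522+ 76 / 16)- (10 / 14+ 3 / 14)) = 643813 / 1081598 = 0.60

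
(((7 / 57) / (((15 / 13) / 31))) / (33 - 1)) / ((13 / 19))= 217 / 1440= 0.15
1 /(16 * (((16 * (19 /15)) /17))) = 255 /4864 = 0.05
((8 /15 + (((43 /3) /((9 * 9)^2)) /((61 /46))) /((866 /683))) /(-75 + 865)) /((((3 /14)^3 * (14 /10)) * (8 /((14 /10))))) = 476681841797 /55445956975350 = 0.01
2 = 2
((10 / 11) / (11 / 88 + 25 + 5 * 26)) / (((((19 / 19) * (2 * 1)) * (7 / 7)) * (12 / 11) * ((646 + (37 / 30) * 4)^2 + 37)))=750 / 118321930061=0.00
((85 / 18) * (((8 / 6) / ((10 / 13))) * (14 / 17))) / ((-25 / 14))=-2548 / 675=-3.77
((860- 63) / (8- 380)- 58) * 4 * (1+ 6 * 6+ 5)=-313222 / 31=-10103.94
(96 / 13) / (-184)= -12 / 299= -0.04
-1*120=-120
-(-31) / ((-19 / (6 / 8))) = -93 / 76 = -1.22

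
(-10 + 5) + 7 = 2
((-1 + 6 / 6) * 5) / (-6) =0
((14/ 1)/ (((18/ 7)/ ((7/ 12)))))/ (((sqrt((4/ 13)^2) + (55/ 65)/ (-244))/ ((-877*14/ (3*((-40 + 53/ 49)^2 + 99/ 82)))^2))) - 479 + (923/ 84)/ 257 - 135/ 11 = -686317711843911220100618029211/ 1653255511108177808030009580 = -415.13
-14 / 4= -7 / 2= -3.50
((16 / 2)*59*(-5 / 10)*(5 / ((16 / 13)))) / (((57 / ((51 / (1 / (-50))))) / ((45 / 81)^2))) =40746875 / 3078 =13238.10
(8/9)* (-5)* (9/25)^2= -72/125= -0.58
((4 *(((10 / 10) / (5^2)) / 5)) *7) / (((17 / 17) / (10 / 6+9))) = 896 / 375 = 2.39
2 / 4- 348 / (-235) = 931 / 470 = 1.98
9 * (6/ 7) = 54/ 7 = 7.71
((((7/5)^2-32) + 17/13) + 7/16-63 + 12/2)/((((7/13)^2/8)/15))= -17297787/490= -35301.61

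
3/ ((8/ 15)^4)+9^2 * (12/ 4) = 1147203/ 4096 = 280.08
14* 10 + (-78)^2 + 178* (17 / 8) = 26409 / 4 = 6602.25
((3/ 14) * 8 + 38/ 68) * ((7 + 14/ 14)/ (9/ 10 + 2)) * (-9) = -194760/ 3451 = -56.44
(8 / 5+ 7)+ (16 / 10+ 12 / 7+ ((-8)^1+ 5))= 312 / 35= 8.91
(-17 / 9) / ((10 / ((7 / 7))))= -17 / 90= -0.19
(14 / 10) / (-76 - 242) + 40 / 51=7027 / 9010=0.78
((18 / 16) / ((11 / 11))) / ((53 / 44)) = 99 / 106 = 0.93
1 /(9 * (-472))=-1 /4248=-0.00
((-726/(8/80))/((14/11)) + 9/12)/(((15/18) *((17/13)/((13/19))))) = -3581.04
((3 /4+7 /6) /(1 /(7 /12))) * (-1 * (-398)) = 32039 /72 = 444.99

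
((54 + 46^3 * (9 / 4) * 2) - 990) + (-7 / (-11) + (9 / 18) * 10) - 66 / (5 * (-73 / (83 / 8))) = 437083.51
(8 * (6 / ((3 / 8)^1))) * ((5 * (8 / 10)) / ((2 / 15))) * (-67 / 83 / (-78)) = 42880 / 1079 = 39.74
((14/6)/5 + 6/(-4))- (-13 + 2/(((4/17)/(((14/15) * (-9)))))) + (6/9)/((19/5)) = 15873/190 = 83.54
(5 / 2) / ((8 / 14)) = 35 / 8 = 4.38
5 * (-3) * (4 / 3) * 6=-120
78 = 78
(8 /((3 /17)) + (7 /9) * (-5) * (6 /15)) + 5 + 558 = 5461 /9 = 606.78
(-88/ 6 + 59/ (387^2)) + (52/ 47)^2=-4447210201/ 330839721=-13.44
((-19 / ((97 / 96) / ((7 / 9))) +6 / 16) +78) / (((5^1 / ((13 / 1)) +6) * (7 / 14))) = 1929317 / 96612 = 19.97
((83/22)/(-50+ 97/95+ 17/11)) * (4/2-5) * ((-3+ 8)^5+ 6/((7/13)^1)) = 519298215/693952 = 748.32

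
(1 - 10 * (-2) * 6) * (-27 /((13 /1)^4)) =-0.11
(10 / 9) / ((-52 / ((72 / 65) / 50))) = -2 / 4225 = -0.00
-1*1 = -1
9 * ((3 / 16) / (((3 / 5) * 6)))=15 / 32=0.47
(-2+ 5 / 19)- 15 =-318 / 19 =-16.74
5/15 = 1/3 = 0.33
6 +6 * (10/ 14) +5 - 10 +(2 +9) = 114/ 7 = 16.29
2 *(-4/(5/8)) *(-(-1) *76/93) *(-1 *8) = 38912/465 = 83.68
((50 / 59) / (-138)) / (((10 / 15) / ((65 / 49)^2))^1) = -105625 / 6516314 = -0.02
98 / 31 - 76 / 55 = 1.78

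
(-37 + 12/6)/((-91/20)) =7.69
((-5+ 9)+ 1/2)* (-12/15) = -18/5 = -3.60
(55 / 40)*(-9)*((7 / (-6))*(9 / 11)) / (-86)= -189 / 1376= -0.14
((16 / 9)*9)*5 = 80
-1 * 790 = -790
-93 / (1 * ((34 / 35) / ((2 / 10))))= -651 / 34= -19.15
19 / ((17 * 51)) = 19 / 867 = 0.02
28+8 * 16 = 156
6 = 6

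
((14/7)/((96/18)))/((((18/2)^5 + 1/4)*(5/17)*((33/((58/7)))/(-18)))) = -8874/90935845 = -0.00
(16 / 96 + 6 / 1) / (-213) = -37 / 1278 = -0.03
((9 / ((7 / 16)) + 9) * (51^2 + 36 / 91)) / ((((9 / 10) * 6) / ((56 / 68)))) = 18149070 / 1547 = 11731.78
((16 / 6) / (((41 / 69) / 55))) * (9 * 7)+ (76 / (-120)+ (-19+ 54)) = 19169071 / 1230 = 15584.61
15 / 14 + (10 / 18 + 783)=98863 / 126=784.63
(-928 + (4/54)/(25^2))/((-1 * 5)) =15659998/84375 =185.60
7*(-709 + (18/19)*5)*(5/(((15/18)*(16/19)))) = -281001/8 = -35125.12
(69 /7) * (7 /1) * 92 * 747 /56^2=1185489 /784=1512.10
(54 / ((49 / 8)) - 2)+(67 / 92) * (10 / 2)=47143 / 4508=10.46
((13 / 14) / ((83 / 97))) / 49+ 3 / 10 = 45856 / 142345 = 0.32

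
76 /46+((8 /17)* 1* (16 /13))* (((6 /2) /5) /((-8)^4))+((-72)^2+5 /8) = 4217895569 /813280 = 5186.28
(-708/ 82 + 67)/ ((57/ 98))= 234514/ 2337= 100.35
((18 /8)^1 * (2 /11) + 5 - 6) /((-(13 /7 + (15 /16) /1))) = 728 /3443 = 0.21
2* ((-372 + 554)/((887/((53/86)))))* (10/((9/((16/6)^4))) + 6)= 437291764/27804789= 15.73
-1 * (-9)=9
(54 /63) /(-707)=-6 /4949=-0.00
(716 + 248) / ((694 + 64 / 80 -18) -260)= 1205 / 521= 2.31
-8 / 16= -1 / 2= -0.50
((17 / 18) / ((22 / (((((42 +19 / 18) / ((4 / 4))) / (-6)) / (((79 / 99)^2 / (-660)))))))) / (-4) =-7970875 / 99856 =-79.82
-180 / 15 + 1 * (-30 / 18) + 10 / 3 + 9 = -4 / 3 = -1.33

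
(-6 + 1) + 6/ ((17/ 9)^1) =-31/ 17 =-1.82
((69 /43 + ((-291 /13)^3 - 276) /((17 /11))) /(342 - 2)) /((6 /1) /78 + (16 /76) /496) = -7032650433462 /24876430735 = -282.70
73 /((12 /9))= 219 /4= 54.75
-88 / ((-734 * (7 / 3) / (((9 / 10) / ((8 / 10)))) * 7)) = 297 / 35966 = 0.01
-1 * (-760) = 760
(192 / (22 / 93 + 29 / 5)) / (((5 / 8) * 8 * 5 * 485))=17856 / 6806975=0.00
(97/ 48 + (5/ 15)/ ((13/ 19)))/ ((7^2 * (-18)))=-1565/ 550368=-0.00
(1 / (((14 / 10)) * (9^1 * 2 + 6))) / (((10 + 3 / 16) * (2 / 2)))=10 / 3423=0.00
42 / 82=21 / 41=0.51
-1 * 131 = -131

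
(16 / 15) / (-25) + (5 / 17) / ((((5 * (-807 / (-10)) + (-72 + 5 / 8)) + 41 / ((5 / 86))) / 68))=-40432 / 1728875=-0.02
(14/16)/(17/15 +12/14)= 735/1672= 0.44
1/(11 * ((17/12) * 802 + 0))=6/74987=0.00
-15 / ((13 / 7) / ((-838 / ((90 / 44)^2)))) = 1617.75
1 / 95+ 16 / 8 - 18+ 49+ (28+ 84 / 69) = 135968 / 2185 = 62.23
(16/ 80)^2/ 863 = 1/ 21575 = 0.00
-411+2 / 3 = -1231 / 3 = -410.33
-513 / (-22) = 513 / 22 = 23.32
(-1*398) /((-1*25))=398 /25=15.92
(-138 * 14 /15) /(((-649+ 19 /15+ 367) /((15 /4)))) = 7245 /4211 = 1.72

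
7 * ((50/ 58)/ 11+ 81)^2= 4682625472/ 101761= 46015.91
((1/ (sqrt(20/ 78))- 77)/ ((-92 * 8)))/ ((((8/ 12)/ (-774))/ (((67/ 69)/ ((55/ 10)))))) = -20.89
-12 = -12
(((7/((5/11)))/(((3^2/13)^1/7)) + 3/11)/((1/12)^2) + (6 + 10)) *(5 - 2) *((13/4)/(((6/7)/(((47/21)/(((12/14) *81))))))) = 8242.20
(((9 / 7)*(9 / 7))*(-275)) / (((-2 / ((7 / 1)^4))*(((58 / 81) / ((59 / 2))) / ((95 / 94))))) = 495535107375 / 21808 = 22722629.65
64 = 64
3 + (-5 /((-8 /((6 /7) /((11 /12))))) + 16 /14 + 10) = 162 /11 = 14.73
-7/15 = -0.47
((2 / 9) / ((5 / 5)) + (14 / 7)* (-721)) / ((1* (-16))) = 811 / 9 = 90.11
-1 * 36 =-36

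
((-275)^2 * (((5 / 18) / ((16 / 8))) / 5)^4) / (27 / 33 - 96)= -831875 / 1758557952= -0.00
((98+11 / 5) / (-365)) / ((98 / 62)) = -15531 / 89425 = -0.17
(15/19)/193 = 15/3667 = 0.00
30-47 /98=2893 /98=29.52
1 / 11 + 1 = 12 / 11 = 1.09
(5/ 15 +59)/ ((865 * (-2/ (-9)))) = 267/ 865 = 0.31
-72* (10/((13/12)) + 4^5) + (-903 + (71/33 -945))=-32706301/429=-76238.46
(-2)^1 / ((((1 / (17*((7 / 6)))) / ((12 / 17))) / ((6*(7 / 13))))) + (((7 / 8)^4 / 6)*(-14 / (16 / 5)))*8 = -29993831 / 319488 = -93.88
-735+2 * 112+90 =-421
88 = 88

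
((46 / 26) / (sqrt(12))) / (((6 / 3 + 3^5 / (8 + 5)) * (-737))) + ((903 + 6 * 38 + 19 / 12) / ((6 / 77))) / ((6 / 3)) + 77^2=1900283 / 144 -23 * sqrt(3) / 1189518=13196.41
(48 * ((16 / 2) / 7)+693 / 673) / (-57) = -4619 / 4711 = -0.98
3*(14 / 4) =21 / 2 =10.50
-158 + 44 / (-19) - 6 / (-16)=-24311 / 152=-159.94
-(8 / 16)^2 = -1 / 4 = -0.25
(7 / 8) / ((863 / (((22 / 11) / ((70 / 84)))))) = 21 / 8630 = 0.00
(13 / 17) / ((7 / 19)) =247 / 119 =2.08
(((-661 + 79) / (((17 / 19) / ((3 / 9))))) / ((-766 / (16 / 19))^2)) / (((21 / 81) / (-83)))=27824256 / 331663829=0.08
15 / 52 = 0.29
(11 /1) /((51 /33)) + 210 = 3691 /17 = 217.12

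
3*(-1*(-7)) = 21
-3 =-3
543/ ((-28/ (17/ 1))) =-329.68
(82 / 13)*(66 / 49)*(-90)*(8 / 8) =-764.65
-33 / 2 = -16.50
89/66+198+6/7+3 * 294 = 499979/462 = 1082.21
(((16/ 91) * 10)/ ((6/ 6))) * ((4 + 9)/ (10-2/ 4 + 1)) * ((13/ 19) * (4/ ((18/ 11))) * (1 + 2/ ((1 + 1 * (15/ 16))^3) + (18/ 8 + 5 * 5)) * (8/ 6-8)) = -222207356800/ 320938443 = -692.37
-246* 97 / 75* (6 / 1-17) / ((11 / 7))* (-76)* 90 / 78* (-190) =482394192 / 13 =37107245.54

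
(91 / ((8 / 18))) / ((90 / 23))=2093 / 40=52.32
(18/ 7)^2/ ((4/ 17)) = 1377/ 49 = 28.10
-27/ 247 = -0.11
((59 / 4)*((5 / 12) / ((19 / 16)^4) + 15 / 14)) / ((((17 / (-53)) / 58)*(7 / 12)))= -635807984975 / 108557393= -5856.88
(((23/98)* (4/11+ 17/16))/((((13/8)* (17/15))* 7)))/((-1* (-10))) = 17319/6670664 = 0.00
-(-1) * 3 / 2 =3 / 2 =1.50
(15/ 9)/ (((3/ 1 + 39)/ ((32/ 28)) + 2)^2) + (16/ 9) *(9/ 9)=76928/ 43245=1.78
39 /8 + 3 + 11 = 151 /8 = 18.88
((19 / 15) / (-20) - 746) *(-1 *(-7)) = -1566733 / 300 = -5222.44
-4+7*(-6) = -46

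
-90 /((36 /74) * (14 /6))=-555 /7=-79.29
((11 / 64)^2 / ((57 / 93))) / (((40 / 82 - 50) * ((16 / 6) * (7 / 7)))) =-461373 / 1263861760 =-0.00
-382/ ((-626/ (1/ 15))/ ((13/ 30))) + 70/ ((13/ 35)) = 345114779/ 1831050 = 188.48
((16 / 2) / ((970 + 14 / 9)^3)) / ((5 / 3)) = 2187 / 417840434240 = 0.00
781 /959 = 0.81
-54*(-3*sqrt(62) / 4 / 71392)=81*sqrt(62) / 142784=0.00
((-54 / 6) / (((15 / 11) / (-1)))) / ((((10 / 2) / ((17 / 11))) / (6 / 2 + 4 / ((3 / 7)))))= 629 / 25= 25.16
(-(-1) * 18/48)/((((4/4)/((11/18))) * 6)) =11/288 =0.04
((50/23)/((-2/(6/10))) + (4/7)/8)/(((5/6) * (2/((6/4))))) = -1683/3220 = -0.52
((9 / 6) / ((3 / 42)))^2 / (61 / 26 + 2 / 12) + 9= 369 / 2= 184.50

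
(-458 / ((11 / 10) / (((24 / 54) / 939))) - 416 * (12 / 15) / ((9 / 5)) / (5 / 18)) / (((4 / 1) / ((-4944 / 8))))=15937489112 / 154935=102865.65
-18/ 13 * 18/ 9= -36/ 13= -2.77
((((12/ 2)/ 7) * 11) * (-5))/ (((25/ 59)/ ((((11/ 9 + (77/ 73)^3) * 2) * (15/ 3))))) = -21775206464/ 8169357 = -2665.47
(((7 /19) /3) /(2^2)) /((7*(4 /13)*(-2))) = -13 /1824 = -0.01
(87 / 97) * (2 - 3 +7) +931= 90829 / 97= 936.38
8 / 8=1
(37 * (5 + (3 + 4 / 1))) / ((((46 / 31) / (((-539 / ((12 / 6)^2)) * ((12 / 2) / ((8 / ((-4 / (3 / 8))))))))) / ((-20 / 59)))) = -148375920 / 1357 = -109341.13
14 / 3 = 4.67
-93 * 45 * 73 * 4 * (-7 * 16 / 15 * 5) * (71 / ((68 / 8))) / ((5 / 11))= 14252337792 / 17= 838372811.29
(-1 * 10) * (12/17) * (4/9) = -160/51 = -3.14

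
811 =811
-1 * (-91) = 91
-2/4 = -1/2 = -0.50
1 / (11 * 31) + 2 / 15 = 697 / 5115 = 0.14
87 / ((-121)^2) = 87 / 14641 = 0.01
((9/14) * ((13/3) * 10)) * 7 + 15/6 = 395/2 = 197.50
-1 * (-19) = 19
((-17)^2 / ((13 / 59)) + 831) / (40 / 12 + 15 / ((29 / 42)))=1211649 / 14170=85.51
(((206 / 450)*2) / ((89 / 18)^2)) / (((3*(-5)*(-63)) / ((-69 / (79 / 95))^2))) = 472075368 / 1730223635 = 0.27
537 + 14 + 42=593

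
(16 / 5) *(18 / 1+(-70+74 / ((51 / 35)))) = -992 / 255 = -3.89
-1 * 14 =-14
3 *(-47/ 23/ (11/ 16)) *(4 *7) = -249.68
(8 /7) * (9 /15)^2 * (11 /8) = 99 /175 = 0.57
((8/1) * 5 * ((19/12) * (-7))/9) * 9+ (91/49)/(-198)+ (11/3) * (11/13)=-7932247/18018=-440.24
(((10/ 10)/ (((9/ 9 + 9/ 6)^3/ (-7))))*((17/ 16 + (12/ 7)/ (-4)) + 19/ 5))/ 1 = -1.99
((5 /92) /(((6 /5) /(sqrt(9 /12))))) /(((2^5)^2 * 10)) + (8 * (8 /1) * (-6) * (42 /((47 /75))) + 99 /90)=-12095483 /470 + 5 * sqrt(3) /2260992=-25735.07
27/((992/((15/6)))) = 135/1984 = 0.07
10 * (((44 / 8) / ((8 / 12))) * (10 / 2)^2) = 4125 / 2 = 2062.50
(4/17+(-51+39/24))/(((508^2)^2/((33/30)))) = -73513/90571958210560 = -0.00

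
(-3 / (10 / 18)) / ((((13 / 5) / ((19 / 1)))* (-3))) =171 / 13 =13.15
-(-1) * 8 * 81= 648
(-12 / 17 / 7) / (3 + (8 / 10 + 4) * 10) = -4 / 2023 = -0.00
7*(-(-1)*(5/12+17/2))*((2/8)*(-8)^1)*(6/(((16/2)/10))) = -3745/4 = -936.25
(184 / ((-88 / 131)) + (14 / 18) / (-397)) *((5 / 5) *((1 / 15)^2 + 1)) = -2433008876 / 8843175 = -275.13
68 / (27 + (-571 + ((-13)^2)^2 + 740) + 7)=1 / 423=0.00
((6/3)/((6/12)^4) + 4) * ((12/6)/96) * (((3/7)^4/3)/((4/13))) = 1053/38416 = 0.03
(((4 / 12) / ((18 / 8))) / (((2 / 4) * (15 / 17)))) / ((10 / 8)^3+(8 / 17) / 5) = 147968 / 902097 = 0.16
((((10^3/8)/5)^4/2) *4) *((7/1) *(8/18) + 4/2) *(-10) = -359375000/9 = -39930555.56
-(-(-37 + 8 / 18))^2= -108241 / 81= -1336.31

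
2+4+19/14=103/14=7.36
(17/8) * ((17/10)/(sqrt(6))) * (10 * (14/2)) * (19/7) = 280.21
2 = 2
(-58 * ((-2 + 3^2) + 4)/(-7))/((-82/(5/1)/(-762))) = 1215390/287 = 4234.81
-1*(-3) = 3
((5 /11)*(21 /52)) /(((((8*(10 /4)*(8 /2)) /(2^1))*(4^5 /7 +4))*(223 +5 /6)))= 441 /3232568768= 0.00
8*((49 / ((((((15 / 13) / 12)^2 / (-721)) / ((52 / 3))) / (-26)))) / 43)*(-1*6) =-2066496653312 / 1075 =-1922322468.20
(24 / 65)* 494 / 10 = 456 / 25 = 18.24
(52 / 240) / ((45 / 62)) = 403 / 1350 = 0.30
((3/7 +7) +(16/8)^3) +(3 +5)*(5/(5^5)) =67556/4375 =15.44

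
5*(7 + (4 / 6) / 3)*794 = 258050 / 9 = 28672.22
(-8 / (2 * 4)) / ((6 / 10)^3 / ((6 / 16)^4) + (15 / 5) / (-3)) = -375 / 3721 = -0.10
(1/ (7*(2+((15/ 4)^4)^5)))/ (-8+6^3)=0.00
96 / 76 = 24 / 19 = 1.26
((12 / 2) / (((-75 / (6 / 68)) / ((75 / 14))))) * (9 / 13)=-81 / 3094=-0.03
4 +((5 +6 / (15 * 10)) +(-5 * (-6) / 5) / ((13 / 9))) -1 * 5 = 2663 / 325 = 8.19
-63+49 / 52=-3227 / 52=-62.06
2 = 2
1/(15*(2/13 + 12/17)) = 0.08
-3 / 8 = -0.38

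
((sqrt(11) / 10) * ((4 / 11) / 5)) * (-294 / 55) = -588 * sqrt(11) / 15125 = -0.13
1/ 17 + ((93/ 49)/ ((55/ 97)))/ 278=902567/ 12736570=0.07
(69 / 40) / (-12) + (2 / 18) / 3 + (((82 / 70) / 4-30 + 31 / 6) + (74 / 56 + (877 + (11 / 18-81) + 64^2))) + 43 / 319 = 46973153611 / 9646560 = 4869.42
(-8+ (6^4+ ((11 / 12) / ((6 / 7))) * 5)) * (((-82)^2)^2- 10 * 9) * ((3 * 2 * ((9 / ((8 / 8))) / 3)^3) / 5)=18945875971827 / 10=1894587597182.70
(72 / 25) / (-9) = -8 / 25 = -0.32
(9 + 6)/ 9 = 5/ 3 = 1.67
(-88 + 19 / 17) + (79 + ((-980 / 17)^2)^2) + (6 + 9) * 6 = 922375018548 / 83521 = 11043629.97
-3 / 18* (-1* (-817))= -817 / 6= -136.17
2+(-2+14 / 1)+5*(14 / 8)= 91 / 4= 22.75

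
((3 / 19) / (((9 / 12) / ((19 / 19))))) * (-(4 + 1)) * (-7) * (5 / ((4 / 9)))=1575 / 19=82.89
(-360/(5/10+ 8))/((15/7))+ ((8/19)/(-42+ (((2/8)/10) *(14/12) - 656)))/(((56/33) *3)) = -7485865824/378746893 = -19.76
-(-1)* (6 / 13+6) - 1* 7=-7 / 13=-0.54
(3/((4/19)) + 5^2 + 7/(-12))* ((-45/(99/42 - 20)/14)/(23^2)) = 1740/130663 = 0.01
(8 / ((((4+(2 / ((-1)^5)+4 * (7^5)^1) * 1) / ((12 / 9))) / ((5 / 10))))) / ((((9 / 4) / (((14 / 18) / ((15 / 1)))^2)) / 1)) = 1568 / 16541101125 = 0.00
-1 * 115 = -115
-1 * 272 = -272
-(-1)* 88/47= 88/47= 1.87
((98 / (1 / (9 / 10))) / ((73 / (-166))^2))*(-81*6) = -5905967256 / 26645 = -221653.87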